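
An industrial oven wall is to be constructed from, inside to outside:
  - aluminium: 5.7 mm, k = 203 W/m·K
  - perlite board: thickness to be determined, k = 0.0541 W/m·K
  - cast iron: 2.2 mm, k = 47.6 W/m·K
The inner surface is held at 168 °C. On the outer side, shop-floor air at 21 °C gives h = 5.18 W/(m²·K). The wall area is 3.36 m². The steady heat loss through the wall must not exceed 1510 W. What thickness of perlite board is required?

Using the resistance-network approach (series):
R_aluminium = L/(kA) = 0.0057/(203×3.36) = 8.357×10^-6 K/W
R_cast iron = L/(kA) = 0.0022/(47.6×3.36) = 1.376×10^-5 K/W
R_outer film = 1/(h_o·A) = 1/(5.18×3.36) = 0.05746 K/W
Sum of the known resistances R_other = 0.05748 K/W
Required total resistance R_tot = ΔT/Q_allow = 147/1510 = 0.09735 K/W
R_perlite board = R_tot − R_other = 0.03987 K/W
L = R·k·A = 0.03987×0.0541×3.36

L ≈ 7.25 mm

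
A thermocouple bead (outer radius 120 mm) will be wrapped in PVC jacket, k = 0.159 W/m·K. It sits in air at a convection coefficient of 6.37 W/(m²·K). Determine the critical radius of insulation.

For a sphere r_cr = 2k/h = 2×0.159/6.37
r_cr = 49.9 mm; since the bare radius (120 mm) is above r_cr, any added insulation will reduce heat loss.

r_cr ≈ 49.9 mm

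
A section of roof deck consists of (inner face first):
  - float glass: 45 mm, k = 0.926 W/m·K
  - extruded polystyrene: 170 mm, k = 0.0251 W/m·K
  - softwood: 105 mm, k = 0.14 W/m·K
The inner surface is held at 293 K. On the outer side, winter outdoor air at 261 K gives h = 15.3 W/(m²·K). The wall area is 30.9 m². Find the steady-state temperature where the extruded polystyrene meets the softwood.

Treating each layer as a thermal resistance in series:
R_float glass = L/(kA) = 0.045/(0.926×30.9) = 0.001573 K/W
R_extruded polystyrene = L/(kA) = 0.17/(0.0251×30.9) = 0.2192 K/W
R_softwood = L/(kA) = 0.105/(0.14×30.9) = 0.02427 K/W
R_outer film = 1/(h_o·A) = 1/(15.3×30.9) = 0.002115 K/W
R_total = 0.2471 K/W;  Q = ΔT/R_total = 32/0.2471 = 129.5 W
T_interface = T_inner − Q·ΣR(inner→interface) = 293 − 129×0.2208

T ≈ 264 K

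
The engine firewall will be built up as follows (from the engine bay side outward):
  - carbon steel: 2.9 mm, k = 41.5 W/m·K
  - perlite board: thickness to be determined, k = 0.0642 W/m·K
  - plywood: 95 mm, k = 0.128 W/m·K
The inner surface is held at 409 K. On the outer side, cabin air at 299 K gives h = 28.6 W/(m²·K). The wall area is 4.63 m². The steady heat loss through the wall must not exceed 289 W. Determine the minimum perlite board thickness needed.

Thermal resistances in series:
R_carbon steel = L/(kA) = 0.0029/(41.5×4.63) = 1.509×10^-5 K/W
R_plywood = L/(kA) = 0.095/(0.128×4.63) = 0.1603 K/W
R_outer film = 1/(h_o·A) = 1/(28.6×4.63) = 0.007552 K/W
Sum of the known resistances R_other = 0.1679 K/W
Required total resistance R_tot = ΔT/Q_allow = 110/289 = 0.3806 K/W
R_perlite board = R_tot − R_other = 0.2128 K/W
L = R·k·A = 0.2128×0.0642×4.63

L ≈ 63.2 mm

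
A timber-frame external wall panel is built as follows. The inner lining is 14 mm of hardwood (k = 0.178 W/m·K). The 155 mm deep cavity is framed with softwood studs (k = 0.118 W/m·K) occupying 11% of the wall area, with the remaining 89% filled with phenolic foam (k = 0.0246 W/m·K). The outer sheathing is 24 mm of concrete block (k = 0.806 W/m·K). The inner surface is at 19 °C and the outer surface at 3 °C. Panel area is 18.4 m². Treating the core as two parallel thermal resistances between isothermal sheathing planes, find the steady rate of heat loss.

Sheathing layers in series; stud and cavity paths in parallel between them.
R_inner = 0.014/(0.178×18.4) = 0.004275 K/W
R_stud  = 0.155/(0.118×0.11×18.4) = 0.649 K/W
R_cav   = 0.155/(0.0246×0.89×18.4) = 0.3848 K/W
1/R_core = 1/R_stud + 1/R_cav → R_core = 0.2416 K/W
R_outer = 0.024/(0.806×18.4) = 0.001618 K/W
R_total = 0.2474 K/W
Q = ΔT/R_total = 16/0.2474

Q ≈ 64.7 W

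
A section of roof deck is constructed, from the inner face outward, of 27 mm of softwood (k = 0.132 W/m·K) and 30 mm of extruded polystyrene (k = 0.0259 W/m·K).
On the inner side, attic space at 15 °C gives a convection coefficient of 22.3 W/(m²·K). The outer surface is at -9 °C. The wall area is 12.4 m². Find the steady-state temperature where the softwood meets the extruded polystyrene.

Using the resistance-network approach (series):
R_inner film = 1/(h_i·A) = 1/(22.3×12.4) = 0.003616 K/W
R_softwood = L/(kA) = 0.027/(0.132×12.4) = 0.0165 K/W
R_extruded polystyrene = L/(kA) = 0.03/(0.0259×12.4) = 0.09341 K/W
R_total = 0.1135 K/W;  Q = ΔT/R_total = 24/0.1135 = 211.4 W
T_interface = T_inner − Q·ΣR(inner→interface) = 15 − 211×0.02011

T ≈ 10.7 °C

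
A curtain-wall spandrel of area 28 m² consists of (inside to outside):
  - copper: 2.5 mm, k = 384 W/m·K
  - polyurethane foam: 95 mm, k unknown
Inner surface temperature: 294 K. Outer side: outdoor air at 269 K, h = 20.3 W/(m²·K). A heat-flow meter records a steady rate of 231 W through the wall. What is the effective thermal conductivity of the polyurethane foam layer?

Model the wall as resistances in series:
R_copper = L/(kA) = 0.0025/(384×28) = 2.325×10^-7 K/W
R_outer film = 1/(h_o·A) = 1/(20.3×28) = 0.001759 K/W
Sum of known resistances R_other = 0.00176 K/W
Total R = ΔT/Q = 25/231 = 0.1082 K/W
R_polyurethane foam = R_total − R_other = 0.1065 K/W
k = L/(R·A) = 0.095/(0.1065×28)

k ≈ 0.0319 W/(m·K)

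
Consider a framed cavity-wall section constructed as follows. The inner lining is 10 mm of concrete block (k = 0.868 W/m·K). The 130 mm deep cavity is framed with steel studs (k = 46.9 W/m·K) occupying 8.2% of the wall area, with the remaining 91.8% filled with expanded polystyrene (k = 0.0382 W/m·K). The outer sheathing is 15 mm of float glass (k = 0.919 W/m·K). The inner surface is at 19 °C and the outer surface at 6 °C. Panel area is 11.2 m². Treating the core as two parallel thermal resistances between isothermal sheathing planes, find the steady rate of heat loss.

Q ≈ 2370 W

Sheathing layers in series; stud and cavity paths in parallel between them.
R_inner = 0.01/(0.868×11.2) = 0.001029 K/W
R_stud  = 0.13/(46.9×0.082×11.2) = 0.003018 K/W
R_cav   = 0.13/(0.0382×0.918×11.2) = 0.331 K/W
1/R_core = 1/R_stud + 1/R_cav → R_core = 0.002991 K/W
R_outer = 0.015/(0.919×11.2) = 0.001457 K/W
R_total = 0.005477 K/W
Q = ΔT/R_total = 13/0.005477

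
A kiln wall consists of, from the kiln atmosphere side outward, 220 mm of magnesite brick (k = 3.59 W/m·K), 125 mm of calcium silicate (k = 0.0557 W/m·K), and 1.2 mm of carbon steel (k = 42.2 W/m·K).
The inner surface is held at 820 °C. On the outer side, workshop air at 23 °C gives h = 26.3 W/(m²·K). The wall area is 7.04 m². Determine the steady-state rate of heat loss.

Q ≈ 2390 W

Model the wall as resistances in series:
R_magnesite brick = L/(kA) = 0.22/(3.59×7.04) = 0.008705 K/W
R_calcium silicate = L/(kA) = 0.125/(0.0557×7.04) = 0.3188 K/W
R_carbon steel = L/(kA) = 0.0012/(42.2×7.04) = 4.039×10^-6 K/W
R_outer film = 1/(h_o·A) = 1/(26.3×7.04) = 0.005401 K/W
R_total = 0.3329 K/W
Q = ΔT / R_total = 797 / 0.3329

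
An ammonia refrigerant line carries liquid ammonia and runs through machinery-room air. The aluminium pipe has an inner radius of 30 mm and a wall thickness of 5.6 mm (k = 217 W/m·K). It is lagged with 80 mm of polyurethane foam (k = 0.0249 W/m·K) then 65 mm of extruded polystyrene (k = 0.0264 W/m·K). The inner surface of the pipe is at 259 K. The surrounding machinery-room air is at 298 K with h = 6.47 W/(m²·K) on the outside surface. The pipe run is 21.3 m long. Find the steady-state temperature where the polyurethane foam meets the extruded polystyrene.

Treating each annulus and film as a series resistance:
R_aluminium pipe wall = ln(35.6/30)/(2π×217×21.3) = 5.893×10^-6 K/W
R_polyurethane foam = ln(115.6/35.6)/(2π×0.0249×21.3) = 0.3534 K/W
R_extruded polystyrene = ln(180.6/115.6)/(2π×0.0264×21.3) = 0.1263 K/W
R_outer film = 1/(h_o·2πr_oL) = 1/(6.47×2π×0.1806×21.3) = 0.006395 K/W
R_total = 0.4861 K/W
Q = ΔT/R_total = 39/0.4861
Q = 80.2 W
T_interface = T_inner + Q·ΣR(inner→interface) = 259 + 80.2×0.3534

T ≈ 287 K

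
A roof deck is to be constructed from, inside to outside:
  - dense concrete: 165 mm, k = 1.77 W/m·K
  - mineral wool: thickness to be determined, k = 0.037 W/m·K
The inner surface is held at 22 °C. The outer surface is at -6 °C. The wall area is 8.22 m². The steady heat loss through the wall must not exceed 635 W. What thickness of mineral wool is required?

L ≈ 9.96 mm

Series thermal resistances:
R_dense concrete = L/(kA) = 0.165/(1.77×8.22) = 0.01134 K/W
Sum of the known resistances R_other = 0.01134 K/W
Required total resistance R_tot = ΔT/Q_allow = 28/635 = 0.04409 K/W
R_mineral wool = R_tot − R_other = 0.03275 K/W
L = R·k·A = 0.03275×0.037×8.22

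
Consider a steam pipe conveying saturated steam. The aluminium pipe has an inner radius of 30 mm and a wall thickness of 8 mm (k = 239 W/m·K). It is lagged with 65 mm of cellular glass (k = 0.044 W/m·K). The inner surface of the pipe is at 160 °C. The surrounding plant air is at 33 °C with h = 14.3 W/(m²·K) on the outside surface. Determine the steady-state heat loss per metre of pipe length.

q′ ≈ 34.2 W/m

Treating each annulus and film as a series resistance:
R_aluminium pipe wall = ln(38/30)/(2π×239×1) = 1.574×10^-4 K/W
R_cellular glass = ln(103/38)/(2π×0.044×1) = 3.607 K/W
R_outer film = 1/(h_o·2πr_oL) = 1/(14.3×2π×0.103×1) = 0.1081 K/W
R_total = 3.715 K/W
Q = ΔT/R_total = 127/3.715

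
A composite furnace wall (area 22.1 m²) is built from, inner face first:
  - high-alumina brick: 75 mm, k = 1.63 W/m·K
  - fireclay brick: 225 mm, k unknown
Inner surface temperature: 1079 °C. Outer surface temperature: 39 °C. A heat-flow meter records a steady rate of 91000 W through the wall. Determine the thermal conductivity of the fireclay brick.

Treating each layer as a thermal resistance in series:
R_high-alumina brick = L/(kA) = 0.075/(1.63×22.1) = 0.002082 K/W
Sum of known resistances R_other = 0.002082 K/W
Total R = ΔT/Q = 1040/91000 = 0.01143 K/W
R_fireclay brick = R_total − R_other = 0.009347 K/W
k = L/(R·A) = 0.225/(0.009347×22.1)

k ≈ 1.09 W/(m·K)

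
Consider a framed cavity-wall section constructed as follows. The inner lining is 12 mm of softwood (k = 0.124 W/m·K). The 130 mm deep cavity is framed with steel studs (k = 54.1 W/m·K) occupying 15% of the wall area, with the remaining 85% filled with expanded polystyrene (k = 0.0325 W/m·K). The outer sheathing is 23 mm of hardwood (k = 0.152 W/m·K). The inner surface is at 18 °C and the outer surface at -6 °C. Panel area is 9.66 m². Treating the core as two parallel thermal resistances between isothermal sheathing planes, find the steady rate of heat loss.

Q ≈ 878 W

Sheathing layers in series; stud and cavity paths in parallel between them.
R_inner = 0.012/(0.124×9.66) = 0.01002 K/W
R_stud  = 0.13/(54.1×0.15×9.66) = 0.001658 K/W
R_cav   = 0.13/(0.0325×0.85×9.66) = 0.4872 K/W
1/R_core = 1/R_stud + 1/R_cav → R_core = 0.001653 K/W
R_outer = 0.023/(0.152×9.66) = 0.01566 K/W
R_total = 0.02733 K/W
Q = ΔT/R_total = 24/0.02733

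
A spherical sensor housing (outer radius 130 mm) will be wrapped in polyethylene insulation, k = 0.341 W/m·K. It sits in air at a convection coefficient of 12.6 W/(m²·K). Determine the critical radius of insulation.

r_cr ≈ 54.1 mm

For a sphere r_cr = 2k/h = 2×0.341/12.6
r_cr = 54.1 mm; since the bare radius (130 mm) is above r_cr, any added insulation will reduce heat loss.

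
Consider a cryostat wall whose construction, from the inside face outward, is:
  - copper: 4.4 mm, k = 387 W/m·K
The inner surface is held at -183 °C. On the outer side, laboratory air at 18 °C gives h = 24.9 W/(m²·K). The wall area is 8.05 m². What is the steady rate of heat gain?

Q ≈ 40300 W

Using the resistance-network approach (series):
R_copper = L/(kA) = 0.0044/(387×8.05) = 1.412×10^-6 K/W
R_outer film = 1/(h_o·A) = 1/(24.9×8.05) = 0.004989 K/W
R_total = 0.00499 K/W
Q = ΔT / R_total = 201 / 0.00499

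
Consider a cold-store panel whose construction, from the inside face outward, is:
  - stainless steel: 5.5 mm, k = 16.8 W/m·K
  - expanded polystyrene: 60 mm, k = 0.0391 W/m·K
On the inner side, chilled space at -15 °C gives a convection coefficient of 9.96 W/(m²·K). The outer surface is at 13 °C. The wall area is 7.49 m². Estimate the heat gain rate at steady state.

Thermal resistances in series:
R_inner film = 1/(h_i·A) = 1/(9.96×7.49) = 0.0134 K/W
R_stainless steel = L/(kA) = 0.0055/(16.8×7.49) = 4.371×10^-5 K/W
R_expanded polystyrene = L/(kA) = 0.06/(0.0391×7.49) = 0.2049 K/W
R_total = 0.2183 K/W
Q = ΔT / R_total = 28 / 0.2183

Q ≈ 128 W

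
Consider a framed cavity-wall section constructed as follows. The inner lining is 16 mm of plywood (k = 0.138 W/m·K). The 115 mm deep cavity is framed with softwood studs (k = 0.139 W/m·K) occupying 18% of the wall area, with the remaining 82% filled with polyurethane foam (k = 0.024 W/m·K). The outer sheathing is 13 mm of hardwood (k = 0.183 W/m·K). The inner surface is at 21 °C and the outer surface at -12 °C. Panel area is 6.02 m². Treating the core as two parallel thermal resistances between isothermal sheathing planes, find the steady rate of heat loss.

Sheathing layers in series; stud and cavity paths in parallel between them.
R_inner = 0.016/(0.138×6.02) = 0.01926 K/W
R_stud  = 0.115/(0.139×0.18×6.02) = 0.7635 K/W
R_cav   = 0.115/(0.024×0.82×6.02) = 0.9707 K/W
1/R_core = 1/R_stud + 1/R_cav → R_core = 0.4274 K/W
R_outer = 0.013/(0.183×6.02) = 0.0118 K/W
R_total = 0.4584 K/W
Q = ΔT/R_total = 33/0.4584

Q ≈ 72 W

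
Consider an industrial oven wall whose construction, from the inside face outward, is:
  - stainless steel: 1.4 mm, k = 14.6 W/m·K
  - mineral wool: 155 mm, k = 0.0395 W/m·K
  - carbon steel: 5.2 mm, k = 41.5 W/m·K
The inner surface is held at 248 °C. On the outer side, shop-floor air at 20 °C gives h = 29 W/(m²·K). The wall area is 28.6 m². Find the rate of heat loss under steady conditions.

Q ≈ 1650 W

Model the wall as resistances in series:
R_stainless steel = L/(kA) = 0.0014/(14.6×28.6) = 3.353×10^-6 K/W
R_mineral wool = L/(kA) = 0.155/(0.0395×28.6) = 0.1372 K/W
R_carbon steel = L/(kA) = 0.0052/(41.5×28.6) = 4.381×10^-6 K/W
R_outer film = 1/(h_o·A) = 1/(29×28.6) = 0.001206 K/W
R_total = 0.1384 K/W
Q = ΔT / R_total = 228 / 0.1384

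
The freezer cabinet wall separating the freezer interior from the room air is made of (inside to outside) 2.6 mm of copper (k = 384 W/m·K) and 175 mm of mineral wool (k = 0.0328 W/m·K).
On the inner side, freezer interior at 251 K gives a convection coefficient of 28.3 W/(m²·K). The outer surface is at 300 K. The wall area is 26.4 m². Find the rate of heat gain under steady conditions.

Q ≈ 241 W

Thermal resistances in series:
R_inner film = 1/(h_i·A) = 1/(28.3×26.4) = 0.001338 K/W
R_copper = L/(kA) = 0.0026/(384×26.4) = 2.565×10^-7 K/W
R_mineral wool = L/(kA) = 0.175/(0.0328×26.4) = 0.2021 K/W
R_total = 0.2034 K/W
Q = ΔT / R_total = 49 / 0.2034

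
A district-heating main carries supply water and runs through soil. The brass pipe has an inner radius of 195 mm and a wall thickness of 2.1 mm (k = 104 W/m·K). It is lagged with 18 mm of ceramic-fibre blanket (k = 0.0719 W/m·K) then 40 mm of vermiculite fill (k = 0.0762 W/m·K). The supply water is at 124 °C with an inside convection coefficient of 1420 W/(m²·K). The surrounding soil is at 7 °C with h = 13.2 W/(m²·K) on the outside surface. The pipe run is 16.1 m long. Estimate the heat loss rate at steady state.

Q ≈ 3150 W

Radial resistances (cylindrical: R_cond = ln(r_o/r_i)/(2πkL), R_conv = 1/(h·2πrL)):
R_inner film = 1/(h_i·2πr₁L) = 1/(1420×2π×0.195×16.1) = 3.57×10^-5 K/W
R_brass pipe wall = ln(197.1/195)/(2π×104×16.1) = 1.018×10^-6 K/W
R_ceramic-fibre blanket = ln(215.1/197.1)/(2π×0.0719×16.1) = 0.01202 K/W
R_vermiculite fill = ln(255.1/215.1)/(2π×0.0762×16.1) = 0.02213 K/W
R_outer film = 1/(h_o·2πr_oL) = 1/(13.2×2π×0.2551×16.1) = 0.002936 K/W
R_total = 0.03711 K/W
Q = ΔT/R_total = 117/0.03711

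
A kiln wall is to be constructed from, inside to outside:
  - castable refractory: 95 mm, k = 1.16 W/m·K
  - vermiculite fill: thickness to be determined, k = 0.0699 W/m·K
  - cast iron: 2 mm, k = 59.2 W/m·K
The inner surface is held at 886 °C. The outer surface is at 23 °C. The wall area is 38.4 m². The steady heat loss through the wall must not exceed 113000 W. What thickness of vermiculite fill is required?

L ≈ 14.8 mm

Series thermal resistances:
R_castable refractory = L/(kA) = 0.095/(1.16×38.4) = 0.002133 K/W
R_cast iron = L/(kA) = 0.002/(59.2×38.4) = 8.798×10^-7 K/W
Sum of the known resistances R_other = 0.002134 K/W
Required total resistance R_tot = ΔT/Q_allow = 863/113000 = 0.007637 K/W
R_vermiculite fill = R_tot − R_other = 0.005504 K/W
L = R·k·A = 0.005504×0.0699×38.4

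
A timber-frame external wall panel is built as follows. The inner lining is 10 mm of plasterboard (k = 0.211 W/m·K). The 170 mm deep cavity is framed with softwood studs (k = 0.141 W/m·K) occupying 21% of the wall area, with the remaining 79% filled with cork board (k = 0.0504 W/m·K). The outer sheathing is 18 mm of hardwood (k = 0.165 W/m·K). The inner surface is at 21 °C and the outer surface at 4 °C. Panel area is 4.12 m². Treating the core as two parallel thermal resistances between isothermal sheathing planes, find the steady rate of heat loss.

Q ≈ 26.9 W

Sheathing layers in series; stud and cavity paths in parallel between them.
R_inner = 0.01/(0.211×4.12) = 0.0115 K/W
R_stud  = 0.17/(0.141×0.21×4.12) = 1.394 K/W
R_cav   = 0.17/(0.0504×0.79×4.12) = 1.036 K/W
1/R_core = 1/R_stud + 1/R_cav → R_core = 0.5943 K/W
R_outer = 0.018/(0.165×4.12) = 0.02648 K/W
R_total = 0.6323 K/W
Q = ΔT/R_total = 17/0.6323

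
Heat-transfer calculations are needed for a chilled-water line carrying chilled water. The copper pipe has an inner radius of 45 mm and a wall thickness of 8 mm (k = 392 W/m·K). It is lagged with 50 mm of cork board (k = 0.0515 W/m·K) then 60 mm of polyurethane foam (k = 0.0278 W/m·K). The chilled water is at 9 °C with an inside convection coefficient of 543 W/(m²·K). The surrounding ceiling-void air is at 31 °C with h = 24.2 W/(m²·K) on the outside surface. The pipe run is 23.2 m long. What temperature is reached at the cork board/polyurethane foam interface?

T ≈ 18.6 °C

Per-layer cylindrical resistances, series-summed:
R_inner film = 1/(h_i·2πr₁L) = 1/(543×2π×0.045×23.2) = 2.808×10^-4 K/W
R_copper pipe wall = ln(53/45)/(2π×392×23.2) = 2.864×10^-6 K/W
R_cork board = ln(103/53)/(2π×0.0515×23.2) = 0.08851 K/W
R_polyurethane foam = ln(163/103)/(2π×0.0278×23.2) = 0.1133 K/W
R_outer film = 1/(h_o·2πr_oL) = 1/(24.2×2π×0.163×23.2) = 0.001739 K/W
R_total = 0.2038 K/W
Q = ΔT/R_total = 22/0.2038
Q = 108 W
T_interface = T_inner + Q·ΣR(inner→interface) = 9 + 108×0.08879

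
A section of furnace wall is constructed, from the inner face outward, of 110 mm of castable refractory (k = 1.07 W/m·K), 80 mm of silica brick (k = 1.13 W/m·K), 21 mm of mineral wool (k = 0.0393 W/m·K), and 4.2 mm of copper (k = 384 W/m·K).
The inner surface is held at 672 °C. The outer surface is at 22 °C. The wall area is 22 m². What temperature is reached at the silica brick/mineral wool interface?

T ≈ 513 °C

Thermal resistances in series:
R_castable refractory = L/(kA) = 0.11/(1.07×22) = 0.004673 K/W
R_silica brick = L/(kA) = 0.08/(1.13×22) = 0.003218 K/W
R_mineral wool = L/(kA) = 0.021/(0.0393×22) = 0.02429 K/W
R_copper = L/(kA) = 0.0042/(384×22) = 4.972×10^-7 K/W
R_total = 0.03218 K/W;  Q = ΔT/R_total = 650/0.03218 = 20200 W
T_interface = T_inner − Q·ΣR(inner→interface) = 672 − 20200×0.007891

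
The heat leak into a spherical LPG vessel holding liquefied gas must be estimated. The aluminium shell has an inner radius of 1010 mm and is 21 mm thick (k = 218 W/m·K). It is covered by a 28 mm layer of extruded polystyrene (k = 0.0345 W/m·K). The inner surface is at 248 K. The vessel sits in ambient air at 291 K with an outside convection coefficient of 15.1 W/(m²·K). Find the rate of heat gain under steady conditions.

Spherical conduction: R = (1/r_in − 1/r_out)/(4πk) per layer; series-sum.
R_aluminium shell = (1/1.01 − 1/1.031)/(4π×218) = 7.362×10^-6 K/W
R_extruded polystyrene = (1/1.031 − 1/1.059)/(4π×0.0345) = 0.05915 K/W
R_outer film = 1/(h·4πr_o²) = 1/(15.1×4π×1.059²) = 0.004699 K/W
R_total = 0.06386 K/W
Q = ΔT/R_total = 43/0.06386

Q ≈ 673 W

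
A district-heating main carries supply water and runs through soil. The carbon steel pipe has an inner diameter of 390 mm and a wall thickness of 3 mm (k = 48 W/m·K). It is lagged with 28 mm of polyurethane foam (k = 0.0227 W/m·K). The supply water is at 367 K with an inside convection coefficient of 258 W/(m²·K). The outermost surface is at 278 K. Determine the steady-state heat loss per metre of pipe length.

q′ ≈ 95.6 W/m

For a radial system each layer contributes R = ln(r_out/r_in)/(2πkL); films add R = 1/(hA).
R_inner film = 1/(h_i·2πr₁L) = 1/(258×2π×0.195×1) = 0.003163 K/W
R_carbon steel pipe wall = ln(198/195)/(2π×48×1) = 5.062×10^-5 K/W
R_polyurethane foam = ln(226/198)/(2π×0.0227×1) = 0.9274 K/W
R_total = 0.9306 K/W
Q = ΔT/R_total = 89/0.9306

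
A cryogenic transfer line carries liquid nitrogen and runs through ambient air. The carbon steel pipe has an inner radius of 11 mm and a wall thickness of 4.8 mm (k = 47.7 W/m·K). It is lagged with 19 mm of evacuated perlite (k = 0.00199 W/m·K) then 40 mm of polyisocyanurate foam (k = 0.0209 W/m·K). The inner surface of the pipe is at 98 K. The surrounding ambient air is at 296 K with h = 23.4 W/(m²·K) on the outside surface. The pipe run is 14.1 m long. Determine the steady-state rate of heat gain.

Q ≈ 40.4 W

For a radial system each layer contributes R = ln(r_out/r_in)/(2πkL); films add R = 1/(hA).
R_carbon steel pipe wall = ln(15.8/11)/(2π×47.7×14.1) = 8.569×10^-5 K/W
R_evacuated perlite = ln(34.8/15.8)/(2π×0.00199×14.1) = 4.479 K/W
R_polyisocyanurate foam = ln(74.8/34.8)/(2π×0.0209×14.1) = 0.4133 K/W
R_outer film = 1/(h_o·2πr_oL) = 1/(23.4×2π×0.0748×14.1) = 0.006449 K/W
R_total = 4.899 K/W
Q = ΔT/R_total = 198/4.899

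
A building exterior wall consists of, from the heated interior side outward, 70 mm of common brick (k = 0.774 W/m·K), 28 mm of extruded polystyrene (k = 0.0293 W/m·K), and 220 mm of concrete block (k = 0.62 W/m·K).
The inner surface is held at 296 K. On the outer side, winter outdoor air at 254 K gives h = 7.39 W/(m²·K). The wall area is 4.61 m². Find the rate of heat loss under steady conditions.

Series thermal resistances:
R_common brick = L/(kA) = 0.07/(0.774×4.61) = 0.01962 K/W
R_extruded polystyrene = L/(kA) = 0.028/(0.0293×4.61) = 0.2073 K/W
R_concrete block = L/(kA) = 0.22/(0.62×4.61) = 0.07697 K/W
R_outer film = 1/(h_o·A) = 1/(7.39×4.61) = 0.02935 K/W
R_total = 0.3332 K/W
Q = ΔT / R_total = 42 / 0.3332

Q ≈ 126 W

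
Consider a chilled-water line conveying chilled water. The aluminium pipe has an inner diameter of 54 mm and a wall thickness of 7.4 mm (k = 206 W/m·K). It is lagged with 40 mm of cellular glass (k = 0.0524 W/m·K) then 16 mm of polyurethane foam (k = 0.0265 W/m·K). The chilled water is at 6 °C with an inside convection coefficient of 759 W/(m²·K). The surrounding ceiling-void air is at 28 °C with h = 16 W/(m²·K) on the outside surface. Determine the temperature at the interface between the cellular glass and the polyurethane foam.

T ≈ 20.2 °C

Per-layer cylindrical resistances, series-summed:
R_inner film = 1/(h_i·2πr₁L) = 1/(759×2π×0.027×1) = 0.007766 K/W
R_aluminium pipe wall = ln(34.4/27)/(2π×206×1) = 1.871×10^-4 K/W
R_cellular glass = ln(74.4/34.4)/(2π×0.0524×1) = 2.343 K/W
R_polyurethane foam = ln(90.4/74.4)/(2π×0.0265×1) = 1.17 K/W
R_outer film = 1/(h_o·2πr_oL) = 1/(16×2π×0.0904×1) = 0.11 K/W
R_total = 3.631 K/W
Q = ΔT/R_total = 22/3.631
Q = 6.06 W/m
T_interface = T_inner + Q·ΣR(inner→interface) = 6 + 6.06×2.351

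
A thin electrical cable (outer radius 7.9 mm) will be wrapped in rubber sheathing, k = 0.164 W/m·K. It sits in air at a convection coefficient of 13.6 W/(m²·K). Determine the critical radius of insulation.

r_cr ≈ 12.1 mm

For a cylinder r_cr = k/h = 0.164/13.6
r_cr = 12.1 mm; since the bare radius (7.9 mm) is below r_cr, adding a thin layer of insulation will *increase* heat loss.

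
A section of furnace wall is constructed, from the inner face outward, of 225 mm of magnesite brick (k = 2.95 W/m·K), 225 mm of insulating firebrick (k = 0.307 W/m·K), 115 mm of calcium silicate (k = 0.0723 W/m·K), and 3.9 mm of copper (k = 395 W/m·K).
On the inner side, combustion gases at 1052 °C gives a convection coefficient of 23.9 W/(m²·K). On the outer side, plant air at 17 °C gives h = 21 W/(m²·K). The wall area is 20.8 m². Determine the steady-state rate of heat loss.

Model the wall as resistances in series:
R_inner film = 1/(h_i·A) = 1/(23.9×20.8) = 0.002012 K/W
R_magnesite brick = L/(kA) = 0.225/(2.95×20.8) = 0.003667 K/W
R_insulating firebrick = L/(kA) = 0.225/(0.307×20.8) = 0.03524 K/W
R_calcium silicate = L/(kA) = 0.115/(0.0723×20.8) = 0.07647 K/W
R_copper = L/(kA) = 0.0039/(395×20.8) = 4.747×10^-7 K/W
R_outer film = 1/(h_o·A) = 1/(21×20.8) = 0.002289 K/W
R_total = 0.1197 K/W
Q = ΔT / R_total = 1035 / 0.1197

Q ≈ 8650 W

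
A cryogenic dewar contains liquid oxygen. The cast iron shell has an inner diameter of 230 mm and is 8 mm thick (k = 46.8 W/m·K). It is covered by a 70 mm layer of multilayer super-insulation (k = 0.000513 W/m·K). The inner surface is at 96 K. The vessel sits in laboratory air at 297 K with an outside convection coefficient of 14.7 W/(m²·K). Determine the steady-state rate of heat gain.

Q ≈ 0.439 W

Radial (spherical) resistances in series:
R_cast iron shell = (1/0.115 − 1/0.123)/(4π×46.8) = 9.617×10^-4 K/W
R_multilayer super-insulation = (1/0.123 − 1/0.193)/(4π×0.000513) = 457.4 K/W
R_outer film = 1/(h·4πr_o²) = 1/(14.7×4π×0.193²) = 0.1453 K/W
R_total = 457.6 K/W
Q = ΔT/R_total = 201/457.6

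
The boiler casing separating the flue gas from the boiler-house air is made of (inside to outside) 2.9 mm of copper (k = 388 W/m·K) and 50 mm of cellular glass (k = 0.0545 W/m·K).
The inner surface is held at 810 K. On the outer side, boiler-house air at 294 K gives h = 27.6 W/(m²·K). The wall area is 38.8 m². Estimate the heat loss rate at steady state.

Model the wall as resistances in series:
R_copper = L/(kA) = 0.0029/(388×38.8) = 1.926×10^-7 K/W
R_cellular glass = L/(kA) = 0.05/(0.0545×38.8) = 0.02365 K/W
R_outer film = 1/(h_o·A) = 1/(27.6×38.8) = 9.338×10^-4 K/W
R_total = 0.02458 K/W
Q = ΔT / R_total = 516 / 0.02458

Q ≈ 21000 W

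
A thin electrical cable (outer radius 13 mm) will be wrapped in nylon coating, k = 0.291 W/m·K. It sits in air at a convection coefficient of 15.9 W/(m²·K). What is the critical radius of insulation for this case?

For a cylinder r_cr = k/h = 0.291/15.9
r_cr = 18.3 mm; since the bare radius (13 mm) is below r_cr, adding a thin layer of insulation will *increase* heat loss.

r_cr ≈ 18.3 mm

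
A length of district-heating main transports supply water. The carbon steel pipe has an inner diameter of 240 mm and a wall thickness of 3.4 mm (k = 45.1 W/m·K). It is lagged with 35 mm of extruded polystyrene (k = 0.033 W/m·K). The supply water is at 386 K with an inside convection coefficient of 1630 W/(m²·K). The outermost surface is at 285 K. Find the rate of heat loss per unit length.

q′ ≈ 83.8 W/m

Treating each annulus and film as a series resistance:
R_inner film = 1/(h_i·2πr₁L) = 1/(1630×2π×0.12×1) = 8.137×10^-4 K/W
R_carbon steel pipe wall = ln(123.4/120)/(2π×45.1×1) = 9.86×10^-5 K/W
R_extruded polystyrene = ln(158.4/123.4)/(2π×0.033×1) = 1.204 K/W
R_total = 1.205 K/W
Q = ΔT/R_total = 101/1.205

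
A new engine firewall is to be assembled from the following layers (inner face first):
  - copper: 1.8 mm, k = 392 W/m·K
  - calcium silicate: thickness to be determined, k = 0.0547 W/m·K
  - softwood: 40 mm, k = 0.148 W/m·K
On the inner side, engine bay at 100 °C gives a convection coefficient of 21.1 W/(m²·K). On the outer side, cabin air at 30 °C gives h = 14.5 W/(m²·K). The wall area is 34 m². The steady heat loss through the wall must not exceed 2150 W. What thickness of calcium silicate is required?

L ≈ 39.4 mm

Using the resistance-network approach (series):
R_inner film = 1/(h_i·A) = 1/(21.1×34) = 0.001394 K/W
R_copper = L/(kA) = 0.0018/(392×34) = 1.351×10^-7 K/W
R_softwood = L/(kA) = 0.04/(0.148×34) = 0.007949 K/W
R_outer film = 1/(h_o·A) = 1/(14.5×34) = 0.002028 K/W
Sum of the known resistances R_other = 0.01137 K/W
Required total resistance R_tot = ΔT/Q_allow = 70/2150 = 0.03256 K/W
R_calcium silicate = R_tot − R_other = 0.02119 K/W
L = R·k·A = 0.02119×0.0547×34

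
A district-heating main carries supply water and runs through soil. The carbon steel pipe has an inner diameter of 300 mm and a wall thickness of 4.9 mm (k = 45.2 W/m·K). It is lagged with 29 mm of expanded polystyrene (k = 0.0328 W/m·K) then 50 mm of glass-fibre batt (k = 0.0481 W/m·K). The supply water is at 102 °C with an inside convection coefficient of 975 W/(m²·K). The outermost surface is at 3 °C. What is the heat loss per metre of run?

Cylindrical conduction, so R = ln(r₂/r₁)/(2πkL) per layer, in series:
R_inner film = 1/(h_i·2πr₁L) = 1/(975×2π×0.15×1) = 0.001088 K/W
R_carbon steel pipe wall = ln(154.9/150)/(2π×45.2×1) = 1.132×10^-4 K/W
R_expanded polystyrene = ln(183.9/154.9)/(2π×0.0328×1) = 0.8327 K/W
R_glass-fibre batt = ln(233.9/183.9)/(2π×0.0481×1) = 0.7958 K/W
R_total = 1.63 K/W
Q = ΔT/R_total = 99/1.63

q′ ≈ 60.7 W/m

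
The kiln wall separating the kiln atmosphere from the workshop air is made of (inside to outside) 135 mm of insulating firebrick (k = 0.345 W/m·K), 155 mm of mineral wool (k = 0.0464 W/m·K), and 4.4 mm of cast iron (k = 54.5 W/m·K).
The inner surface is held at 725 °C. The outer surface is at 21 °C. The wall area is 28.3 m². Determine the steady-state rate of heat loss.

Q ≈ 5340 W

Using the resistance-network approach (series):
R_insulating firebrick = L/(kA) = 0.135/(0.345×28.3) = 0.01383 K/W
R_mineral wool = L/(kA) = 0.155/(0.0464×28.3) = 0.118 K/W
R_cast iron = L/(kA) = 0.0044/(54.5×28.3) = 2.853×10^-6 K/W
R_total = 0.1319 K/W
Q = ΔT / R_total = 704 / 0.1319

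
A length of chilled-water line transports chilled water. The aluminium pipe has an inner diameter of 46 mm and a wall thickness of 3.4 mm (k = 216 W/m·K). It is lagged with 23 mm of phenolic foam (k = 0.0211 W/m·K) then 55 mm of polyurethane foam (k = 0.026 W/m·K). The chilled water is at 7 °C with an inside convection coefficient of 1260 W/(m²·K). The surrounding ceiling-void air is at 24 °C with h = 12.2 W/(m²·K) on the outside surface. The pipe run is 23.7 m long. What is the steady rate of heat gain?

Q ≈ 42.7 W

Radial resistances (cylindrical: R_cond = ln(r_o/r_i)/(2πkL), R_conv = 1/(h·2πrL)):
R_inner film = 1/(h_i·2πr₁L) = 1/(1260×2π×0.023×23.7) = 2.317×10^-4 K/W
R_aluminium pipe wall = ln(26.4/23)/(2π×216×23.7) = 4.286×10^-6 K/W
R_phenolic foam = ln(49.4/26.4)/(2π×0.0211×23.7) = 0.1994 K/W
R_polyurethane foam = ln(104.4/49.4)/(2π×0.026×23.7) = 0.1933 K/W
R_outer film = 1/(h_o·2πr_oL) = 1/(12.2×2π×0.1044×23.7) = 0.005272 K/W
R_total = 0.3982 K/W
Q = ΔT/R_total = 17/0.3982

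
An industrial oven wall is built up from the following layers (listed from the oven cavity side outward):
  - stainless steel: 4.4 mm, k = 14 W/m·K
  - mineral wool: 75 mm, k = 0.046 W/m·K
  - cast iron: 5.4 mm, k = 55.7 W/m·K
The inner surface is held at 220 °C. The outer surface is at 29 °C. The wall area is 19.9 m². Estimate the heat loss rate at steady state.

Q ≈ 2330 W

Treating each layer as a thermal resistance in series:
R_stainless steel = L/(kA) = 0.0044/(14×19.9) = 1.579×10^-5 K/W
R_mineral wool = L/(kA) = 0.075/(0.046×19.9) = 0.08193 K/W
R_cast iron = L/(kA) = 0.0054/(55.7×19.9) = 4.872×10^-6 K/W
R_total = 0.08195 K/W
Q = ΔT / R_total = 191 / 0.08195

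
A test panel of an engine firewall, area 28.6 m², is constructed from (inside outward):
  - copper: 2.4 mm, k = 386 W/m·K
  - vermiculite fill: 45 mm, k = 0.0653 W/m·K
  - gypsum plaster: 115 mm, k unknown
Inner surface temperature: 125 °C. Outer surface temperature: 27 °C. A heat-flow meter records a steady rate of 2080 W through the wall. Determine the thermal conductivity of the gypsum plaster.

Model the wall as resistances in series:
R_copper = L/(kA) = 0.0024/(386×28.6) = 2.174×10^-7 K/W
R_vermiculite fill = L/(kA) = 0.045/(0.0653×28.6) = 0.0241 K/W
Sum of known resistances R_other = 0.0241 K/W
Total R = ΔT/Q = 98/2080 = 0.04712 K/W
R_gypsum plaster = R_total − R_other = 0.02302 K/W
k = L/(R·A) = 0.115/(0.02302×28.6)

k ≈ 0.175 W/(m·K)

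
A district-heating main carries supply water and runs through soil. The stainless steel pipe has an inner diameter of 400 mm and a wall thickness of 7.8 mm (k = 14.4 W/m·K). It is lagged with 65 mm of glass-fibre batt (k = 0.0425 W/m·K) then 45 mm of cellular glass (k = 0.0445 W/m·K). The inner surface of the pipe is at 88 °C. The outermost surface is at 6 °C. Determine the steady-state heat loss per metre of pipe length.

q′ ≈ 52.4 W/m

For a radial system each layer contributes R = ln(r_out/r_in)/(2πkL); films add R = 1/(hA).
R_stainless steel pipe wall = ln(207.8/200)/(2π×14.4×1) = 4.229×10^-4 K/W
R_glass-fibre batt = ln(272.8/207.8)/(2π×0.0425×1) = 1.019 K/W
R_cellular glass = ln(317.8/272.8)/(2π×0.0445×1) = 0.5461 K/W
R_total = 1.566 K/W
Q = ΔT/R_total = 82/1.566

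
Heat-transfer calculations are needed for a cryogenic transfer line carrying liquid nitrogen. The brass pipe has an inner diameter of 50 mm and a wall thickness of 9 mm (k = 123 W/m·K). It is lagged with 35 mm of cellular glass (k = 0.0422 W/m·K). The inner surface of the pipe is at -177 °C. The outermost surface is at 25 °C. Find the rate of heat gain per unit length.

q′ ≈ 75.7 W/m

Per-layer cylindrical resistances, series-summed:
R_brass pipe wall = ln(34/25)/(2π×123×1) = 3.979×10^-4 K/W
R_cellular glass = ln(69/34)/(2π×0.0422×1) = 2.669 K/W
R_total = 2.67 K/W
Q = ΔT/R_total = 202/2.67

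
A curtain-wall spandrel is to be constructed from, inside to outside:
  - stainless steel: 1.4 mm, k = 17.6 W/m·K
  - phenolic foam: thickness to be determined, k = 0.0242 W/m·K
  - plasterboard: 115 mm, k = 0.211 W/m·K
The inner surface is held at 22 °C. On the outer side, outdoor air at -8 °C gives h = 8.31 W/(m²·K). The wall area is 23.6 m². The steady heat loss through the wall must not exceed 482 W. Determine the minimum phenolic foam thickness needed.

Thermal resistances in series:
R_stainless steel = L/(kA) = 0.0014/(17.6×23.6) = 3.371×10^-6 K/W
R_plasterboard = L/(kA) = 0.115/(0.211×23.6) = 0.02309 K/W
R_outer film = 1/(h_o·A) = 1/(8.31×23.6) = 0.005099 K/W
Sum of the known resistances R_other = 0.0282 K/W
Required total resistance R_tot = ΔT/Q_allow = 30/482 = 0.06224 K/W
R_phenolic foam = R_tot − R_other = 0.03404 K/W
L = R·k·A = 0.03404×0.0242×23.6

L ≈ 19.4 mm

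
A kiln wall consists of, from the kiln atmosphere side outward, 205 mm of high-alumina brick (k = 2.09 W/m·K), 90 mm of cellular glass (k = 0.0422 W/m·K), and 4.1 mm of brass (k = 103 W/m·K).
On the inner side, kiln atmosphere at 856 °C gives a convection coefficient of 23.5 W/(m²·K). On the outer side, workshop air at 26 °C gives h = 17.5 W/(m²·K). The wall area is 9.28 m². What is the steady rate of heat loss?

Q ≈ 3310 W

Treating each layer as a thermal resistance in series:
R_inner film = 1/(h_i·A) = 1/(23.5×9.28) = 0.004585 K/W
R_high-alumina brick = L/(kA) = 0.205/(2.09×9.28) = 0.01057 K/W
R_cellular glass = L/(kA) = 0.09/(0.0422×9.28) = 0.2298 K/W
R_brass = L/(kA) = 0.0041/(103×9.28) = 4.289×10^-6 K/W
R_outer film = 1/(h_o·A) = 1/(17.5×9.28) = 0.006158 K/W
R_total = 0.2511 K/W
Q = ΔT / R_total = 830 / 0.2511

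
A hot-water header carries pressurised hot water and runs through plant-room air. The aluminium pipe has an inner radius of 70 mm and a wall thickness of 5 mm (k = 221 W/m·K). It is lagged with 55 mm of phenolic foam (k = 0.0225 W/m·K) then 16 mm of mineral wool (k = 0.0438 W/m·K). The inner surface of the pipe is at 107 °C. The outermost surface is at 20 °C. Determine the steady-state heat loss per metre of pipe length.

q′ ≈ 20.2 W/m

For a radial system each layer contributes R = ln(r_out/r_in)/(2πkL); films add R = 1/(hA).
R_aluminium pipe wall = ln(75/70)/(2π×221×1) = 4.969×10^-5 K/W
R_phenolic foam = ln(130/75)/(2π×0.0225×1) = 3.891 K/W
R_mineral wool = ln(146/130)/(2π×0.0438×1) = 0.4218 K/W
R_total = 4.313 K/W
Q = ΔT/R_total = 87/4.313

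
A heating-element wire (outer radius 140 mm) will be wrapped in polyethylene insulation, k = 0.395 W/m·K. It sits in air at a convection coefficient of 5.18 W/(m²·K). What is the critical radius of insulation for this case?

For a cylinder r_cr = k/h = 0.395/5.18
r_cr = 76.3 mm; since the bare radius (140 mm) is above r_cr, any added insulation will reduce heat loss.

r_cr ≈ 76.3 mm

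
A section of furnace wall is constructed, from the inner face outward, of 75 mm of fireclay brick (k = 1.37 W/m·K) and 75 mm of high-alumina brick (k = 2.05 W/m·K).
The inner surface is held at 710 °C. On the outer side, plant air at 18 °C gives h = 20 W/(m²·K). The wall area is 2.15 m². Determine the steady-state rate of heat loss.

Q ≈ 10500 W

Series thermal resistances:
R_fireclay brick = L/(kA) = 0.075/(1.37×2.15) = 0.02546 K/W
R_high-alumina brick = L/(kA) = 0.075/(2.05×2.15) = 0.01702 K/W
R_outer film = 1/(h_o·A) = 1/(20×2.15) = 0.02326 K/W
R_total = 0.06573 K/W
Q = ΔT / R_total = 692 / 0.06573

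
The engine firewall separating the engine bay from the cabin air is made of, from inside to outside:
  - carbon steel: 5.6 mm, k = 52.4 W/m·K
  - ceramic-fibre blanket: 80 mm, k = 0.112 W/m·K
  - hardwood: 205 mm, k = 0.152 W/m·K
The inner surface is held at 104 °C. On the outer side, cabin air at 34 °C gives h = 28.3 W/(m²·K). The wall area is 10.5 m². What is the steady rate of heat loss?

Model the wall as resistances in series:
R_carbon steel = L/(kA) = 0.0056/(52.4×10.5) = 1.018×10^-5 K/W
R_ceramic-fibre blanket = L/(kA) = 0.08/(0.112×10.5) = 0.06803 K/W
R_hardwood = L/(kA) = 0.205/(0.152×10.5) = 0.1284 K/W
R_outer film = 1/(h_o·A) = 1/(28.3×10.5) = 0.003365 K/W
R_total = 0.1998 K/W
Q = ΔT / R_total = 70 / 0.1998

Q ≈ 350 W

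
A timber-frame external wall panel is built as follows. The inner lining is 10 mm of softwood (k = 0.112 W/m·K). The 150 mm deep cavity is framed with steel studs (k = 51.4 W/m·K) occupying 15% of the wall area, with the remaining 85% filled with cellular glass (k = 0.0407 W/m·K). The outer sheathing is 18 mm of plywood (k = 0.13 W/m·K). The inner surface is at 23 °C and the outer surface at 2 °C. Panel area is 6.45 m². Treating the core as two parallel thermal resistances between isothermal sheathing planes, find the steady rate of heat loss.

Sheathing layers in series; stud and cavity paths in parallel between them.
R_inner = 0.01/(0.112×6.45) = 0.01384 K/W
R_stud  = 0.15/(51.4×0.15×6.45) = 0.003016 K/W
R_cav   = 0.15/(0.0407×0.85×6.45) = 0.6722 K/W
1/R_core = 1/R_stud + 1/R_cav → R_core = 0.003003 K/W
R_outer = 0.018/(0.13×6.45) = 0.02147 K/W
R_total = 0.03831 K/W
Q = ΔT/R_total = 21/0.03831

Q ≈ 548 W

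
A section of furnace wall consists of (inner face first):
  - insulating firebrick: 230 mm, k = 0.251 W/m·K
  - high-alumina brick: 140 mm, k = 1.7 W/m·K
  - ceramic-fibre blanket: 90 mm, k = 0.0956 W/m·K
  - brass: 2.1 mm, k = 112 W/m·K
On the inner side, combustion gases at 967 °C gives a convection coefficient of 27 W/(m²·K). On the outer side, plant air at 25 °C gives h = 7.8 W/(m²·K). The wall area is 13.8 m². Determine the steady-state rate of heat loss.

Thermal resistances in series:
R_inner film = 1/(h_i·A) = 1/(27×13.8) = 0.002684 K/W
R_insulating firebrick = L/(kA) = 0.23/(0.251×13.8) = 0.0664 K/W
R_high-alumina brick = L/(kA) = 0.14/(1.7×13.8) = 0.005968 K/W
R_ceramic-fibre blanket = L/(kA) = 0.09/(0.0956×13.8) = 0.06822 K/W
R_brass = L/(kA) = 0.0021/(112×13.8) = 1.359×10^-6 K/W
R_outer film = 1/(h_o·A) = 1/(7.8×13.8) = 0.00929 K/W
R_total = 0.1526 K/W
Q = ΔT / R_total = 942 / 0.1526

Q ≈ 6170 W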